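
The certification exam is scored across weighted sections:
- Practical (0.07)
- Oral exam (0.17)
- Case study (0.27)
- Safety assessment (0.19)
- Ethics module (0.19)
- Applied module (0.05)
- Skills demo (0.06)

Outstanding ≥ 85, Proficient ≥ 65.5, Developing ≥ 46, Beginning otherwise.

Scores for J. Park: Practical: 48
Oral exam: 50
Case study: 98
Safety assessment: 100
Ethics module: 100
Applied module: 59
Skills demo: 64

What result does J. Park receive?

Proficient

Weighted total:
  Practical 48 × 0.07 = 3.36
  Oral exam 50 × 0.17 = 8.5
  Case study 98 × 0.27 = 26.46
  Safety assessment 100 × 0.19 = 19
  Ethics module 100 × 0.19 = 19
  Applied module 59 × 0.05 = 2.95
  Skills demo 64 × 0.06 = 3.84
Sum = 83.11
83.11 is ≥ 65.5 and < 85 → Proficient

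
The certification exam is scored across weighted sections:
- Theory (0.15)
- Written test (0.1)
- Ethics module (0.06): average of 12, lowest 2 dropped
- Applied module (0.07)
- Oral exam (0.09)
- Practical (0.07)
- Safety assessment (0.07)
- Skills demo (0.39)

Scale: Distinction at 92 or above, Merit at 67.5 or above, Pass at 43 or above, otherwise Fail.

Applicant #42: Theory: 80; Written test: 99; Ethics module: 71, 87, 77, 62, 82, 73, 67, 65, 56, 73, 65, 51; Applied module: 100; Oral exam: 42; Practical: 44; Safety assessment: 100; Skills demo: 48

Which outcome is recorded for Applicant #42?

Pass

Ethics module: drop 51, 56 → average of remaining 10 = 722/10 = 72.2
Weighted total:
  Theory 80 × 0.15 = 12
  Written test 99 × 0.1 = 9.9
  Ethics module 72.2 × 0.06 = 4.332
  Applied module 100 × 0.07 = 7
  Oral exam 42 × 0.09 = 3.78
  Practical 44 × 0.07 = 3.08
  Safety assessment 100 × 0.07 = 7
  Skills demo 48 × 0.39 = 18.72
Sum = 65.812
65.812 is ≥ 43 and < 67.5 → Pass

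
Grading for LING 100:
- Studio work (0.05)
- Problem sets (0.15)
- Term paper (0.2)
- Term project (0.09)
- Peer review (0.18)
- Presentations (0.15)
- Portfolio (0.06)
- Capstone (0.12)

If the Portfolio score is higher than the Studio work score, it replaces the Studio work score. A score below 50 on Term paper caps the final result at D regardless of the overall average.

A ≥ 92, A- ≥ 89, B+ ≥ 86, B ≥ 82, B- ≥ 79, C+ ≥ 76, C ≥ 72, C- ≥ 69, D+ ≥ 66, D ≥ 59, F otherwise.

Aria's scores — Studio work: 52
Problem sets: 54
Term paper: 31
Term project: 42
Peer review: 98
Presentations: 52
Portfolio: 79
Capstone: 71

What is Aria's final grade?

Portfolio (79) > Studio work (52), so Studio work counts as 79.
Term paper score 31 < 50: minimum not met.
Weighted total:
  Studio work 79 × 0.05 = 3.95
  Problem sets 54 × 0.15 = 8.1
  Term paper 31 × 0.2 = 6.2
  Term project 42 × 0.09 = 3.78
  Peer review 98 × 0.18 = 17.64
  Presentations 52 × 0.15 = 7.8
  Portfolio 79 × 0.06 = 4.74
  Capstone 71 × 0.12 = 8.52
Sum = 60.73
60.73 would be D; cap at D applies → D.

D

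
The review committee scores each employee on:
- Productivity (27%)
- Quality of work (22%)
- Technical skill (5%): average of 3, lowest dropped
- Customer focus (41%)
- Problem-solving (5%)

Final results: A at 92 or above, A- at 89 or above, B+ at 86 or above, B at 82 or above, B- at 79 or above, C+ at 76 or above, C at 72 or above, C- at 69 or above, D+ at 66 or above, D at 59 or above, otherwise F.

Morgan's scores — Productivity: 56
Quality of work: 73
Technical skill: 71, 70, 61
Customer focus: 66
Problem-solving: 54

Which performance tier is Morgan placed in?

Technical skill: drop 61 → average of remaining 2 = 141/2 = 70.5
Weighted total:
  Productivity 56 × 0.27 = 15.12
  Quality of work 73 × 0.22 = 16.06
  Technical skill 70.5 × 0.05 = 3.525
  Customer focus 66 × 0.41 = 27.06
  Problem-solving 54 × 0.05 = 2.7
Sum = 64.465
64.465 is ≥ 59 and < 66 → D

D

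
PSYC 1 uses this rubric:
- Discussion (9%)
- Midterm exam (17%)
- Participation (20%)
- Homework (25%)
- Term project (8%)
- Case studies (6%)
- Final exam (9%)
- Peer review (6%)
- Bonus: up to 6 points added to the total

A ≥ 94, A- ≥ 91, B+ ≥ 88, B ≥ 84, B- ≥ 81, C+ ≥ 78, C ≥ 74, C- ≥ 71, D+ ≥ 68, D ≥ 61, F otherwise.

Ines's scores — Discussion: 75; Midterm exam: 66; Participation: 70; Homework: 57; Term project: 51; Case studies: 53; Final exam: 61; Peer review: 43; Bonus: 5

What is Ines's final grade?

D

Weighted total:
  Discussion 75 × 0.09 = 6.75
  Midterm exam 66 × 0.17 = 11.22
  Participation 70 × 0.2 = 14
  Homework 57 × 0.25 = 14.25
  Term project 51 × 0.08 = 4.08
  Case studies 53 × 0.06 = 3.18
  Final exam 61 × 0.09 = 5.49
  Peer review 43 × 0.06 = 2.58
Sum = 61.55
Bonus: 61.55 + 5 = 66.55
66.55 is ≥ 61 and < 68 → D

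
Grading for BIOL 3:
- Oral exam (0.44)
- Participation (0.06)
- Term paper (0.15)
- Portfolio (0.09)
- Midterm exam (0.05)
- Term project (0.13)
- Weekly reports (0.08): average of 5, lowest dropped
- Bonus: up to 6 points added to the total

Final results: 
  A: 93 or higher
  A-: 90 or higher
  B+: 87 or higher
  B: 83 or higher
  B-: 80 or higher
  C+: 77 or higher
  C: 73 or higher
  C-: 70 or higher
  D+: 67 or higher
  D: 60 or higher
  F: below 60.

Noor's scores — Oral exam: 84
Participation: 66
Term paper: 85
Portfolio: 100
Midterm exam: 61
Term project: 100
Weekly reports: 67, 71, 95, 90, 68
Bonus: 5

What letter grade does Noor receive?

Weekly reports: drop 67 → average of remaining 4 = 324/4 = 81
Weighted total:
  Oral exam 84 × 0.44 = 36.96
  Participation 66 × 0.06 = 3.96
  Term paper 85 × 0.15 = 12.75
  Portfolio 100 × 0.09 = 9
  Midterm exam 61 × 0.05 = 3.05
  Term project 100 × 0.13 = 13
  Weekly reports 81 × 0.08 = 6.48
Sum = 85.2
Bonus: 85.2 + 5 = 90.2
90.2 is ≥ 90 and < 93 → A-

A-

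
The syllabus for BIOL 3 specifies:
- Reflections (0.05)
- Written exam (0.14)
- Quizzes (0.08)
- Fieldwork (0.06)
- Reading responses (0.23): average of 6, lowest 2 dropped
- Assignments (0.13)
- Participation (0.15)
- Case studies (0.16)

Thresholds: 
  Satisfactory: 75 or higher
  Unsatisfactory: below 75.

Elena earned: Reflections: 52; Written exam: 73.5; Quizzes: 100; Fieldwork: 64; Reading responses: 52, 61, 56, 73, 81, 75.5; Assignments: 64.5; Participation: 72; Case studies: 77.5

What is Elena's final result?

Reading responses: drop 52, 56 → average of remaining 4 = 290.5/4 = 72.625
Weighted total:
  Reflections 52 × 0.05 = 2.6
  Written exam 73.5 × 0.14 = 10.29
  Quizzes 100 × 0.08 = 8
  Fieldwork 64 × 0.06 = 3.84
  Reading responses 72.625 × 0.23 = 16.70375
  Assignments 64.5 × 0.13 = 8.385
  Participation 72 × 0.15 = 10.8
  Case studies 77.5 × 0.16 = 12.4
Sum = 73.01875
73.01875 < 75 → Unsatisfactory

Unsatisfactory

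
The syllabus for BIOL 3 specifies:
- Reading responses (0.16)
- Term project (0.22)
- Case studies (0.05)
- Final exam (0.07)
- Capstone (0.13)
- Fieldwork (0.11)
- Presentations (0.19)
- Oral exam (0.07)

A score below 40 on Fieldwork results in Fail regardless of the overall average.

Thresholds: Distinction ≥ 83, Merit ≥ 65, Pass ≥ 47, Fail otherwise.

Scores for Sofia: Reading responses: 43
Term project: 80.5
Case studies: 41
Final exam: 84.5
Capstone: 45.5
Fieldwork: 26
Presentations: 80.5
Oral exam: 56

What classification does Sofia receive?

Fieldwork score 26 < 40: minimum not met.
Weighted total:
  Reading responses 43 × 0.16 = 6.88
  Term project 80.5 × 0.22 = 17.71
  Case studies 41 × 0.05 = 2.05
  Final exam 84.5 × 0.07 = 5.915
  Capstone 45.5 × 0.13 = 5.915
  Fieldwork 26 × 0.11 = 2.86
  Presentations 80.5 × 0.19 = 15.295
  Oral exam 56 × 0.07 = 3.92
Sum = 60.545
Because the Fieldwork minimum was not met, the result is Fail.

Fail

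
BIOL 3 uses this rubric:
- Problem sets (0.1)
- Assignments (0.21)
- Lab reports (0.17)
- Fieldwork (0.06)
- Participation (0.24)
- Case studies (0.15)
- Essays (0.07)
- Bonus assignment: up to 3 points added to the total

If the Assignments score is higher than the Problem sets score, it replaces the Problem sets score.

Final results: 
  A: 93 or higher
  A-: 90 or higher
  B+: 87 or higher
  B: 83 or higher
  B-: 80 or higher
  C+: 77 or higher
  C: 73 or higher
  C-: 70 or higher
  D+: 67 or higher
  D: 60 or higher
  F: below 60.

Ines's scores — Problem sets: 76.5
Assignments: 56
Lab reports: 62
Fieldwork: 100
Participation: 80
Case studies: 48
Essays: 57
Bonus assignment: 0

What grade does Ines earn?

Assignments (56) ≤ Problem sets (76.5), so Problem sets stays at 76.5.
Weighted total:
  Problem sets 76.5 × 0.1 = 7.65
  Assignments 56 × 0.21 = 11.76
  Lab reports 62 × 0.17 = 10.54
  Fieldwork 100 × 0.06 = 6
  Participation 80 × 0.24 = 19.2
  Case studies 48 × 0.15 = 7.2
  Essays 57 × 0.07 = 3.99
Sum = 66.34
Bonus assignment: 66.34 + 0 = 66.34
66.34 is ≥ 60 and < 67 → D

D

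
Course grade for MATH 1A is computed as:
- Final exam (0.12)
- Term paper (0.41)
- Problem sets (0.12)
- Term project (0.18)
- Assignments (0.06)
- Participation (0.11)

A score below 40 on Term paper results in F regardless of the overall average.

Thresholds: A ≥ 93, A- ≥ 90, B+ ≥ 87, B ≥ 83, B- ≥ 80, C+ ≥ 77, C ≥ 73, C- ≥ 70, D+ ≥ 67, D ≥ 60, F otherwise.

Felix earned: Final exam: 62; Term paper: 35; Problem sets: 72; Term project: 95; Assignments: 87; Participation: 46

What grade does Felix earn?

Term paper score 35 < 40: minimum not met.
Weighted total:
  Final exam 62 × 0.12 = 7.44
  Term paper 35 × 0.41 = 14.35
  Problem sets 72 × 0.12 = 8.64
  Term project 95 × 0.18 = 17.1
  Assignments 87 × 0.06 = 5.22
  Participation 46 × 0.11 = 5.06
Sum = 57.81
Because the Term paper minimum was not met, the result is F.

F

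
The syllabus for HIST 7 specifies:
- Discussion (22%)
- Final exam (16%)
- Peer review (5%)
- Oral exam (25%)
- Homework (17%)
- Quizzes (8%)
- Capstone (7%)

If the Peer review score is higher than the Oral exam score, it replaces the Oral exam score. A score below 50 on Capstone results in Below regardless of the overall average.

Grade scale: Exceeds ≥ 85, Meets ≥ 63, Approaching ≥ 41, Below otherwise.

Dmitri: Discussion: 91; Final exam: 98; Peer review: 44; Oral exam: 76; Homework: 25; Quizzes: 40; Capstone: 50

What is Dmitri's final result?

Meets

Peer review (44) ≤ Oral exam (76), so Oral exam stays at 76.
Capstone score 50 ≥ 50: minimum met.
Weighted total:
  Discussion 91 × 0.22 = 20.02
  Final exam 98 × 0.16 = 15.68
  Peer review 44 × 0.05 = 2.2
  Oral exam 76 × 0.25 = 19
  Homework 25 × 0.17 = 4.25
  Quizzes 40 × 0.08 = 3.2
  Capstone 50 × 0.07 = 3.5
Sum = 67.85
67.85 is ≥ 63 and < 85 → Meets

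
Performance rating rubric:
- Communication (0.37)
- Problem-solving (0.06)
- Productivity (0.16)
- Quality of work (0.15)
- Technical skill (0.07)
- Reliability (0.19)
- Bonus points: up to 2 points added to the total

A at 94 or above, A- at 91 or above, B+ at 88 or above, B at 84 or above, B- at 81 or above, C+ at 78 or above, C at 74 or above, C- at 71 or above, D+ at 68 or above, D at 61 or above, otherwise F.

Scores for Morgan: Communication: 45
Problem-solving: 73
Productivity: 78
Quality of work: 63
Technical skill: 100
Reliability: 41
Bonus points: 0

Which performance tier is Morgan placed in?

Weighted total:
  Communication 45 × 0.37 = 16.65
  Problem-solving 73 × 0.06 = 4.38
  Productivity 78 × 0.16 = 12.48
  Quality of work 63 × 0.15 = 9.45
  Technical skill 100 × 0.07 = 7
  Reliability 41 × 0.19 = 7.79
Sum = 57.75
Bonus points: 57.75 + 0 = 57.75
57.75 < 61 → F

F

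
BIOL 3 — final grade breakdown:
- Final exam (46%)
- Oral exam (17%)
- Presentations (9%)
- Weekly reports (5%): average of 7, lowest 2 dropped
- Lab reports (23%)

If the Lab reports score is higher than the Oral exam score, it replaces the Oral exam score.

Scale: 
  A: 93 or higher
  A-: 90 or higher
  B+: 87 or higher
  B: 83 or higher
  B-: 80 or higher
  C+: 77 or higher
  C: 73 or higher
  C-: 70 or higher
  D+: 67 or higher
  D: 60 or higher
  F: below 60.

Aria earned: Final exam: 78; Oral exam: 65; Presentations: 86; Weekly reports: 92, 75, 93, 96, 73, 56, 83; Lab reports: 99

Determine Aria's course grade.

Weekly reports: drop 56, 73 → average of remaining 5 = 439/5 = 87.8
Lab reports (99) > Oral exam (65), so Oral exam counts as 99.
Weighted total:
  Final exam 78 × 0.46 = 35.88
  Oral exam 99 × 0.17 = 16.83
  Presentations 86 × 0.09 = 7.74
  Weekly reports 87.8 × 0.05 = 4.39
  Lab reports 99 × 0.23 = 22.77
Sum = 87.61
87.61 is ≥ 87 and < 90 → B+

B+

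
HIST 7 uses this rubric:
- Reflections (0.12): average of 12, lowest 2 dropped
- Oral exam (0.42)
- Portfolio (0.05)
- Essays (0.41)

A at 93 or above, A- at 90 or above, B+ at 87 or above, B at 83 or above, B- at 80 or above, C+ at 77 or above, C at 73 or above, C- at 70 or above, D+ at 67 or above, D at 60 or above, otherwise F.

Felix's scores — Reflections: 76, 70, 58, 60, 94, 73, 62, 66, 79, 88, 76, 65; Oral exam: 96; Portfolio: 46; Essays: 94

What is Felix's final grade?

Reflections: drop 58, 60 → average of remaining 10 = 749/10 = 74.9
Weighted total:
  Reflections 74.9 × 0.12 = 8.988
  Oral exam 96 × 0.42 = 40.32
  Portfolio 46 × 0.05 = 2.3
  Essays 94 × 0.41 = 38.54
Sum = 90.148
90.148 is ≥ 90 and < 93 → A-

A-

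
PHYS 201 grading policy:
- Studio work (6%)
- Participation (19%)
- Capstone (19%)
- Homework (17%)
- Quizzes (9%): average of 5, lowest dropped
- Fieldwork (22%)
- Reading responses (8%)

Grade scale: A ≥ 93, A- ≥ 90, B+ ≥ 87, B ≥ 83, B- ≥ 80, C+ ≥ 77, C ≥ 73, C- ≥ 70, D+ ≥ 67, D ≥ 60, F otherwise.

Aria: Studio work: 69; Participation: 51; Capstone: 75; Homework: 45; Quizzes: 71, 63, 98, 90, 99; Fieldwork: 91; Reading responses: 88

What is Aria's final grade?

C-

Quizzes: drop 63 → average of remaining 4 = 358/4 = 89.5
Weighted total:
  Studio work 69 × 0.06 = 4.14
  Participation 51 × 0.19 = 9.69
  Capstone 75 × 0.19 = 14.25
  Homework 45 × 0.17 = 7.65
  Quizzes 89.5 × 0.09 = 8.055
  Fieldwork 91 × 0.22 = 20.02
  Reading responses 88 × 0.08 = 7.04
Sum = 70.845
70.845 is ≥ 70 and < 73 → C-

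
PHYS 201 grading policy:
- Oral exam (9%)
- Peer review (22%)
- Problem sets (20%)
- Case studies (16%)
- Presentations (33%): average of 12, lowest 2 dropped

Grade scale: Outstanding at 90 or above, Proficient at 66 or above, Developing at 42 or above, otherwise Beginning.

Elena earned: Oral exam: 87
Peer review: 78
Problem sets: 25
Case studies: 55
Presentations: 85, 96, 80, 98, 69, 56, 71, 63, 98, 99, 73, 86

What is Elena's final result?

Presentations: drop 56, 63 → average of remaining 10 = 855/10 = 85.5
Weighted total:
  Oral exam 87 × 0.09 = 7.83
  Peer review 78 × 0.22 = 17.16
  Problem sets 25 × 0.2 = 5
  Case studies 55 × 0.16 = 8.8
  Presentations 85.5 × 0.33 = 28.215
Sum = 67.005
67.005 is ≥ 66 and < 90 → Proficient

Proficient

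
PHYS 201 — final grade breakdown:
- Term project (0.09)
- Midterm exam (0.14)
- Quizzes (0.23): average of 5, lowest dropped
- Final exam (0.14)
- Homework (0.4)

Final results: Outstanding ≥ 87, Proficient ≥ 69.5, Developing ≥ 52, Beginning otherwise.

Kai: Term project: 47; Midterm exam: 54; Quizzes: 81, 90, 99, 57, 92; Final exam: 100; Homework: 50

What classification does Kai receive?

Developing

Quizzes: drop 57 → average of remaining 4 = 362/4 = 90.5
Weighted total:
  Term project 47 × 0.09 = 4.23
  Midterm exam 54 × 0.14 = 7.56
  Quizzes 90.5 × 0.23 = 20.815
  Final exam 100 × 0.14 = 14
  Homework 50 × 0.4 = 20
Sum = 66.605
66.605 is ≥ 52 and < 69.5 → Developing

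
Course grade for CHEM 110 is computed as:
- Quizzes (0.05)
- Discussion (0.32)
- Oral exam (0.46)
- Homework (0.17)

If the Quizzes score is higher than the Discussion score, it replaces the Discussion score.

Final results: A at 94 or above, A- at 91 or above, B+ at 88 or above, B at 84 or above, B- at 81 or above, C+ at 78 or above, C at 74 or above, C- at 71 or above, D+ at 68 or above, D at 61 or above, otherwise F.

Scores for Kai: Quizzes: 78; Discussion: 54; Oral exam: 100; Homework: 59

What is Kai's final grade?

B

Quizzes (78) > Discussion (54), so Discussion counts as 78.
Weighted total:
  Quizzes 78 × 0.05 = 3.9
  Discussion 78 × 0.32 = 24.96
  Oral exam 100 × 0.46 = 46
  Homework 59 × 0.17 = 10.03
Sum = 84.89
84.89 is ≥ 84 and < 88 → B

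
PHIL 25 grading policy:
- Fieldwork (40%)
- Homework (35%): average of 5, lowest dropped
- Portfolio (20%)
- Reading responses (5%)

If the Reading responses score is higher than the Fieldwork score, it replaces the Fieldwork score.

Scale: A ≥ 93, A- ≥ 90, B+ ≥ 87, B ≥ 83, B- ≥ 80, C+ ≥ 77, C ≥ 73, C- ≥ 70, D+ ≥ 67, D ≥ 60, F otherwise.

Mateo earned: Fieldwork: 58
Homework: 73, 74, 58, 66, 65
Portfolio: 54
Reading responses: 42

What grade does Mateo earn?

D

Homework: drop 58 → average of remaining 4 = 278/4 = 69.5
Reading responses (42) ≤ Fieldwork (58), so Fieldwork stays at 58.
Weighted total:
  Fieldwork 58 × 0.4 = 23.2
  Homework 69.5 × 0.35 = 24.325
  Portfolio 54 × 0.2 = 10.8
  Reading responses 42 × 0.05 = 2.1
Sum = 60.425
60.425 is ≥ 60 and < 67 → D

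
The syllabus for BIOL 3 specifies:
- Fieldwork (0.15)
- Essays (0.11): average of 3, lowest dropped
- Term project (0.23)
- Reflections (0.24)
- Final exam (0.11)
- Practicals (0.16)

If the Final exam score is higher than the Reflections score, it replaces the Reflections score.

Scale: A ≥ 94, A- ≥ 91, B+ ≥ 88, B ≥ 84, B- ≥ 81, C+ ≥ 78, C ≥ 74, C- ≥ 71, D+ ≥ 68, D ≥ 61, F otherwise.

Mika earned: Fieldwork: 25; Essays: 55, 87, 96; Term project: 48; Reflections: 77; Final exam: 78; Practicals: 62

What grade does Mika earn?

D

Essays: drop 55 → average of remaining 2 = 183/2 = 91.5
Final exam (78) > Reflections (77), so Reflections counts as 78.
Weighted total:
  Fieldwork 25 × 0.15 = 3.75
  Essays 91.5 × 0.11 = 10.065
  Term project 48 × 0.23 = 11.04
  Reflections 78 × 0.24 = 18.72
  Final exam 78 × 0.11 = 8.58
  Practicals 62 × 0.16 = 9.92
Sum = 62.075
62.075 is ≥ 61 and < 68 → D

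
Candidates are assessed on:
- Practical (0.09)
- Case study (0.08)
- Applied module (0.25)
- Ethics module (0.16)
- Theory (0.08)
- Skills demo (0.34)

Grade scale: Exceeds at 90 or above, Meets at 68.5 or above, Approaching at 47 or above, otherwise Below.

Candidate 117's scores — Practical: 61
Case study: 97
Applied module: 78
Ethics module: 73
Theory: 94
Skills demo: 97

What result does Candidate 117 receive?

Weighted total:
  Practical 61 × 0.09 = 5.49
  Case study 97 × 0.08 = 7.76
  Applied module 78 × 0.25 = 19.5
  Ethics module 73 × 0.16 = 11.68
  Theory 94 × 0.08 = 7.52
  Skills demo 97 × 0.34 = 32.98
Sum = 84.93
84.93 is ≥ 68.5 and < 90 → Meets

Meets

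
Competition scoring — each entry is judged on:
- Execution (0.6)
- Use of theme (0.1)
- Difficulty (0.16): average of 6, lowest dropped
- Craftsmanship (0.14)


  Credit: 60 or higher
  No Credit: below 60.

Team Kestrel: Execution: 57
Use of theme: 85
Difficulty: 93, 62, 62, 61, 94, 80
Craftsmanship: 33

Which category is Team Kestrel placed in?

Difficulty: drop 61 → average of remaining 5 = 391/5 = 78.2
Weighted total:
  Execution 57 × 0.6 = 34.2
  Use of theme 85 × 0.1 = 8.5
  Difficulty 78.2 × 0.16 = 12.512
  Craftsmanship 33 × 0.14 = 4.62
Sum = 59.832
59.832 < 60 → No Credit

No Credit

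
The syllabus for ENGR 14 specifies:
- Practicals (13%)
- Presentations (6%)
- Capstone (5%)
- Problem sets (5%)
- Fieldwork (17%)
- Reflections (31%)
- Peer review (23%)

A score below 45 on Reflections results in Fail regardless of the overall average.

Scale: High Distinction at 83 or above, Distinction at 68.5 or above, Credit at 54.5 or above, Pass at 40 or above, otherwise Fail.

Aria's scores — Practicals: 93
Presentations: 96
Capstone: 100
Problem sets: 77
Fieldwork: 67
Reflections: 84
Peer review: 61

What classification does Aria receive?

Reflections score 84 ≥ 45: minimum met.
Weighted total:
  Practicals 93 × 0.13 = 12.09
  Presentations 96 × 0.06 = 5.76
  Capstone 100 × 0.05 = 5
  Problem sets 77 × 0.05 = 3.85
  Fieldwork 67 × 0.17 = 11.39
  Reflections 84 × 0.31 = 26.04
  Peer review 61 × 0.23 = 14.03
Sum = 78.16
78.16 is ≥ 68.5 and < 83 → Distinction

Distinction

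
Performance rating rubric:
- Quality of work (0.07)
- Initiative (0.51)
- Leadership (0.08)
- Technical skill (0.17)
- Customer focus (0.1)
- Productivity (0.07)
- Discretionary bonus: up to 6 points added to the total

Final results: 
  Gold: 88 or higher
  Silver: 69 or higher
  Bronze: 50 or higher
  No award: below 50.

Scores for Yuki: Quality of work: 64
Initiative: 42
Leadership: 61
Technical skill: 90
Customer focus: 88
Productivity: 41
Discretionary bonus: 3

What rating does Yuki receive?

Bronze

Weighted total:
  Quality of work 64 × 0.07 = 4.48
  Initiative 42 × 0.51 = 21.42
  Leadership 61 × 0.08 = 4.88
  Technical skill 90 × 0.17 = 15.3
  Customer focus 88 × 0.1 = 8.8
  Productivity 41 × 0.07 = 2.87
Sum = 57.75
Discretionary bonus: 57.75 + 3 = 60.75
60.75 is ≥ 50 and < 69 → Bronze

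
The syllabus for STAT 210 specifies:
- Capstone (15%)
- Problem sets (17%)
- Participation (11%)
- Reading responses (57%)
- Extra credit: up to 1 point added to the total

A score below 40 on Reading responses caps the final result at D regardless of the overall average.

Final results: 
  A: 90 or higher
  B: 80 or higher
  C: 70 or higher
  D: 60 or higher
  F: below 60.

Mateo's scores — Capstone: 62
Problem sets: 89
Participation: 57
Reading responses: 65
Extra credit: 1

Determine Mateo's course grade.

D

Reading responses score 65 ≥ 40: minimum met.
Weighted total:
  Capstone 62 × 0.15 = 9.3
  Problem sets 89 × 0.17 = 15.13
  Participation 57 × 0.11 = 6.27
  Reading responses 65 × 0.57 = 37.05
Sum = 67.75
Extra credit: 67.75 + 1 = 68.75
68.75 is ≥ 60 and < 70 → D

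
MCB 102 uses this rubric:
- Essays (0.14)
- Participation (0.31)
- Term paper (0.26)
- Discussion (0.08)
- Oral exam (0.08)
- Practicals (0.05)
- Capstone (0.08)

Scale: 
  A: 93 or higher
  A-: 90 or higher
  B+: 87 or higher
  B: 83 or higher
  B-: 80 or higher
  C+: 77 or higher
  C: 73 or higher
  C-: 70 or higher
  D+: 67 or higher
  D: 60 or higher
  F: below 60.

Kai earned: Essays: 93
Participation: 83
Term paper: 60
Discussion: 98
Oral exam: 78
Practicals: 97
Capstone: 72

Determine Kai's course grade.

Weighted total:
  Essays 93 × 0.14 = 13.02
  Participation 83 × 0.31 = 25.73
  Term paper 60 × 0.26 = 15.6
  Discussion 98 × 0.08 = 7.84
  Oral exam 78 × 0.08 = 6.24
  Practicals 97 × 0.05 = 4.85
  Capstone 72 × 0.08 = 5.76
Sum = 79.04
79.04 is ≥ 77 and < 80 → C+

C+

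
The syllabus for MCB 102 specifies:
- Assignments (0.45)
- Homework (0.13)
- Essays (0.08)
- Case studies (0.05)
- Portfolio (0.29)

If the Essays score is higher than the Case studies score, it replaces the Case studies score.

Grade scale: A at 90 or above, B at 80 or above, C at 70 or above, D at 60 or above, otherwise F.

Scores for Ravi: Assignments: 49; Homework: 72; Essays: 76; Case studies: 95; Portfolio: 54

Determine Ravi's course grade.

Essays (76) ≤ Case studies (95), so Case studies stays at 95.
Weighted total:
  Assignments 49 × 0.45 = 22.05
  Homework 72 × 0.13 = 9.36
  Essays 76 × 0.08 = 6.08
  Case studies 95 × 0.05 = 4.75
  Portfolio 54 × 0.29 = 15.66
Sum = 57.9
57.9 < 60 → F

F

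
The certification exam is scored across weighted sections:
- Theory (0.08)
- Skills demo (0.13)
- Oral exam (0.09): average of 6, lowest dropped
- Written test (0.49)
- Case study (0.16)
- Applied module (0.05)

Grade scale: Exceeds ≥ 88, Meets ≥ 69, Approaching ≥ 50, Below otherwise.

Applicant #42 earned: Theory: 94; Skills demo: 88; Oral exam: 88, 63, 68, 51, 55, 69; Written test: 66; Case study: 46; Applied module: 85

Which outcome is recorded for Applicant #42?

Oral exam: drop 51 → average of remaining 5 = 343/5 = 68.6
Weighted total:
  Theory 94 × 0.08 = 7.52
  Skills demo 88 × 0.13 = 11.44
  Oral exam 68.6 × 0.09 = 6.174
  Written test 66 × 0.49 = 32.34
  Case study 46 × 0.16 = 7.36
  Applied module 85 × 0.05 = 4.25
Sum = 69.084
69.084 is ≥ 69 and < 88 → Meets

Meets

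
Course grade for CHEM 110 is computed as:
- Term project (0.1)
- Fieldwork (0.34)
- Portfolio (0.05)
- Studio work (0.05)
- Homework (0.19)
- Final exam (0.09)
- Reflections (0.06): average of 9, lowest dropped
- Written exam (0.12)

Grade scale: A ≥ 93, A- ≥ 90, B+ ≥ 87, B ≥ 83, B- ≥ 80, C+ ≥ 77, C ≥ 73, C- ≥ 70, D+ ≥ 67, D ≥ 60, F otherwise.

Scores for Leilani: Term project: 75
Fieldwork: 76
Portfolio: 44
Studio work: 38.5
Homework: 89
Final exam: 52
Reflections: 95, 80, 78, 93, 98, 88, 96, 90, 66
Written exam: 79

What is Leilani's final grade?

Reflections: drop 66 → average of remaining 8 = 718/8 = 89.75
Weighted total:
  Term project 75 × 0.1 = 7.5
  Fieldwork 76 × 0.34 = 25.84
  Portfolio 44 × 0.05 = 2.2
  Studio work 38.5 × 0.05 = 1.925
  Homework 89 × 0.19 = 16.91
  Final exam 52 × 0.09 = 4.68
  Reflections 89.75 × 0.06 = 5.385
  Written exam 79 × 0.12 = 9.48
Sum = 73.92
73.92 is ≥ 73 and < 77 → C

C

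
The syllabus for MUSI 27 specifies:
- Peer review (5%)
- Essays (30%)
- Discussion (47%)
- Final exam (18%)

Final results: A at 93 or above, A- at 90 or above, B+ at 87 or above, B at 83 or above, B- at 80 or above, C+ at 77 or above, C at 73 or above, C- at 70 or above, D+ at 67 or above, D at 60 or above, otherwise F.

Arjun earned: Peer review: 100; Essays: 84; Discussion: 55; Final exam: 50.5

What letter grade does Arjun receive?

Weighted total:
  Peer review 100 × 0.05 = 5
  Essays 84 × 0.3 = 25.2
  Discussion 55 × 0.47 = 25.85
  Final exam 50.5 × 0.18 = 9.09
Sum = 65.14
65.14 is ≥ 60 and < 67 → D

D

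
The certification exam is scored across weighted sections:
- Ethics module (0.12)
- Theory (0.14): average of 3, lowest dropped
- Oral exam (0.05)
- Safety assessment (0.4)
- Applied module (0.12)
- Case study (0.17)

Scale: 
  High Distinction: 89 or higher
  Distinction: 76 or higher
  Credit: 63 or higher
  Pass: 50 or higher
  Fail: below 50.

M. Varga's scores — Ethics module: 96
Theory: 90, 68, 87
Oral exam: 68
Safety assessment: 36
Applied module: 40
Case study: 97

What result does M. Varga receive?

Theory: drop 68 → average of remaining 2 = 177/2 = 88.5
Weighted total:
  Ethics module 96 × 0.12 = 11.52
  Theory 88.5 × 0.14 = 12.39
  Oral exam 68 × 0.05 = 3.4
  Safety assessment 36 × 0.4 = 14.4
  Applied module 40 × 0.12 = 4.8
  Case study 97 × 0.17 = 16.49
Sum = 63
63 is ≥ 63 and < 76 → Credit

Credit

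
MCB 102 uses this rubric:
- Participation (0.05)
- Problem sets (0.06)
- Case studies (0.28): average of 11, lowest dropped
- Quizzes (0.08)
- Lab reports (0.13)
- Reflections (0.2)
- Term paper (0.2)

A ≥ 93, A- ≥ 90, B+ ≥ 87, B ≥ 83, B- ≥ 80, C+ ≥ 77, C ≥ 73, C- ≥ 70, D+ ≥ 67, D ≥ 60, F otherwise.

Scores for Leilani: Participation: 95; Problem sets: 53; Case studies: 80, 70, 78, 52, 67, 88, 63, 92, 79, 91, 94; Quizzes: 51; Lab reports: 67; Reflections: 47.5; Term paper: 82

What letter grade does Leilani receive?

D+

Case studies: drop 52 → average of remaining 10 = 802/10 = 80.2
Weighted total:
  Participation 95 × 0.05 = 4.75
  Problem sets 53 × 0.06 = 3.18
  Case studies 80.2 × 0.28 = 22.456
  Quizzes 51 × 0.08 = 4.08
  Lab reports 67 × 0.13 = 8.71
  Reflections 47.5 × 0.2 = 9.5
  Term paper 82 × 0.2 = 16.4
Sum = 69.076
69.076 is ≥ 67 and < 70 → D+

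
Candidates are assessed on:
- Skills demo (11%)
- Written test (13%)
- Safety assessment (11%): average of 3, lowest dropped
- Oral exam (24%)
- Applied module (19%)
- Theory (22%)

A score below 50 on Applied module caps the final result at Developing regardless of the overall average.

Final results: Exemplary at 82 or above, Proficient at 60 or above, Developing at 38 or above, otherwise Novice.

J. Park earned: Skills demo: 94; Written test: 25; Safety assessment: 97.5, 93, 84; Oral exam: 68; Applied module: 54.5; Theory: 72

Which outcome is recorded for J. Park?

Proficient

Safety assessment: drop 84 → average of remaining 2 = 190.5/2 = 95.25
Applied module score 54.5 ≥ 50: minimum met.
Weighted total:
  Skills demo 94 × 0.11 = 10.34
  Written test 25 × 0.13 = 3.25
  Safety assessment 95.25 × 0.11 = 10.4775
  Oral exam 68 × 0.24 = 16.32
  Applied module 54.5 × 0.19 = 10.355
  Theory 72 × 0.22 = 15.84
Sum = 66.5825
66.5825 is ≥ 60 and < 82 → Proficient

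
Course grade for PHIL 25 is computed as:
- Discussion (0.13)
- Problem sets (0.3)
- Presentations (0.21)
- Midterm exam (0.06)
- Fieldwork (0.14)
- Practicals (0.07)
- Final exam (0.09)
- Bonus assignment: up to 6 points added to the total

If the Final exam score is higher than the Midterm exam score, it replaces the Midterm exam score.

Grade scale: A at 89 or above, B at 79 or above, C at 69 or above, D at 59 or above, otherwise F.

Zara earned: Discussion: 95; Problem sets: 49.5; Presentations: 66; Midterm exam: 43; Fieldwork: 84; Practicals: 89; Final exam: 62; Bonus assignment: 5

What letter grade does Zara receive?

C

Final exam (62) > Midterm exam (43), so Midterm exam counts as 62.
Weighted total:
  Discussion 95 × 0.13 = 12.35
  Problem sets 49.5 × 0.3 = 14.85
  Presentations 66 × 0.21 = 13.86
  Midterm exam 62 × 0.06 = 3.72
  Fieldwork 84 × 0.14 = 11.76
  Practicals 89 × 0.07 = 6.23
  Final exam 62 × 0.09 = 5.58
Sum = 68.35
Bonus assignment: 68.35 + 5 = 73.35
73.35 is ≥ 69 and < 79 → C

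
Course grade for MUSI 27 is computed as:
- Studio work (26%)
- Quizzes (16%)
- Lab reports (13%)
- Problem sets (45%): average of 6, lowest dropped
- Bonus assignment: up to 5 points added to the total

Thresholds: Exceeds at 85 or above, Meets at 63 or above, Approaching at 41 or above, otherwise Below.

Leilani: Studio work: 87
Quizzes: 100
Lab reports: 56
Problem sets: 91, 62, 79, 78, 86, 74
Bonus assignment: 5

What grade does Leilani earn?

Exceeds

Problem sets: drop 62 → average of remaining 5 = 408/5 = 81.6
Weighted total:
  Studio work 87 × 0.26 = 22.62
  Quizzes 100 × 0.16 = 16
  Lab reports 56 × 0.13 = 7.28
  Problem sets 81.6 × 0.45 = 36.72
Sum = 82.62
Bonus assignment: 82.62 + 5 = 87.62
87.62 ≥ 85 → Exceeds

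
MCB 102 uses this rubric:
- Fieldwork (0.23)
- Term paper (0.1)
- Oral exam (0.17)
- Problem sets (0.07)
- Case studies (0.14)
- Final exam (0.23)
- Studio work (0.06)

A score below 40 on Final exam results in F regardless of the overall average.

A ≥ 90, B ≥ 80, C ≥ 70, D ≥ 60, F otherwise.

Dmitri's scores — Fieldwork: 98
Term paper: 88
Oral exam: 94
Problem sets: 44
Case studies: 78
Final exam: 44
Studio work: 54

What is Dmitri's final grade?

C

Final exam score 44 ≥ 40: minimum met.
Weighted total:
  Fieldwork 98 × 0.23 = 22.54
  Term paper 88 × 0.1 = 8.8
  Oral exam 94 × 0.17 = 15.98
  Problem sets 44 × 0.07 = 3.08
  Case studies 78 × 0.14 = 10.92
  Final exam 44 × 0.23 = 10.12
  Studio work 54 × 0.06 = 3.24
Sum = 74.68
74.68 is ≥ 70 and < 80 → C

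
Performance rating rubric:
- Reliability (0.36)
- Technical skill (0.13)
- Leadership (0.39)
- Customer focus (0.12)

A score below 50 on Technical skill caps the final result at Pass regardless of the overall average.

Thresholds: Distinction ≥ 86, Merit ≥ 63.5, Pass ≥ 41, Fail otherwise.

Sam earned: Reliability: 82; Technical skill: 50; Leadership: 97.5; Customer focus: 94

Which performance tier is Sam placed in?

Technical skill score 50 ≥ 50: minimum met.
Weighted total:
  Reliability 82 × 0.36 = 29.52
  Technical skill 50 × 0.13 = 6.5
  Leadership 97.5 × 0.39 = 38.025
  Customer focus 94 × 0.12 = 11.28
Sum = 85.325
85.325 is ≥ 63.5 and < 86 → Merit

Merit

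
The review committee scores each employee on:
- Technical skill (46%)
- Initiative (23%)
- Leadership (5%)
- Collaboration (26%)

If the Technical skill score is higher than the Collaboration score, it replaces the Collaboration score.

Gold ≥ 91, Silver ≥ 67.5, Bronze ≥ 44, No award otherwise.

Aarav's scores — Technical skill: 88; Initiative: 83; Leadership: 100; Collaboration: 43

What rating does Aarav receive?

Technical skill (88) > Collaboration (43), so Collaboration counts as 88.
Weighted total:
  Technical skill 88 × 0.46 = 40.48
  Initiative 83 × 0.23 = 19.09
  Leadership 100 × 0.05 = 5
  Collaboration 88 × 0.26 = 22.88
Sum = 87.45
87.45 is ≥ 67.5 and < 91 → Silver

Silver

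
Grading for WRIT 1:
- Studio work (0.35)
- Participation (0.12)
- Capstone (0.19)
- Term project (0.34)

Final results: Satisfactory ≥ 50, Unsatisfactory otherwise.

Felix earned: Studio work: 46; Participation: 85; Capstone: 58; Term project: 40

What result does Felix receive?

Weighted total:
  Studio work 46 × 0.35 = 16.1
  Participation 85 × 0.12 = 10.2
  Capstone 58 × 0.19 = 11.02
  Term project 40 × 0.34 = 13.6
Sum = 50.92
50.92 ≥ 50 → Satisfactory

Satisfactory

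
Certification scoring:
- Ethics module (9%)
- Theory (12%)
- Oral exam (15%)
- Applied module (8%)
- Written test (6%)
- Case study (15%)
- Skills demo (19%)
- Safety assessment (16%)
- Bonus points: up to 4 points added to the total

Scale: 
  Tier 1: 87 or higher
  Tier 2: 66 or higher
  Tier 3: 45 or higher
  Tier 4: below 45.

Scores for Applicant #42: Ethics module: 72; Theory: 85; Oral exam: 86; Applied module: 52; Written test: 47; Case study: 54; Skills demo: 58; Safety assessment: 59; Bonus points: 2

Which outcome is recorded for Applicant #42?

Tier 2

Weighted total:
  Ethics module 72 × 0.09 = 6.48
  Theory 85 × 0.12 = 10.2
  Oral exam 86 × 0.15 = 12.9
  Applied module 52 × 0.08 = 4.16
  Written test 47 × 0.06 = 2.82
  Case study 54 × 0.15 = 8.1
  Skills demo 58 × 0.19 = 11.02
  Safety assessment 59 × 0.16 = 9.44
Sum = 65.12
Bonus points: 65.12 + 2 = 67.12
67.12 is ≥ 66 and < 87 → Tier 2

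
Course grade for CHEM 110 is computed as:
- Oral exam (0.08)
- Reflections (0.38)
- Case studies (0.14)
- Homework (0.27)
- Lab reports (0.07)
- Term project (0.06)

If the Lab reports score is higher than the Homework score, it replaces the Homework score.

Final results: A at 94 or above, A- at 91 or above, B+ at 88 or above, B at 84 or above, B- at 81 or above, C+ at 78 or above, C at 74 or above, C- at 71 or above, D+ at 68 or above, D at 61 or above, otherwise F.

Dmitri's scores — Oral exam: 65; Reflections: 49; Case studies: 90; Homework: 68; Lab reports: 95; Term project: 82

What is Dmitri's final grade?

Lab reports (95) > Homework (68), so Homework counts as 95.
Weighted total:
  Oral exam 65 × 0.08 = 5.2
  Reflections 49 × 0.38 = 18.62
  Case studies 90 × 0.14 = 12.6
  Homework 95 × 0.27 = 25.65
  Lab reports 95 × 0.07 = 6.65
  Term project 82 × 0.06 = 4.92
Sum = 73.64
73.64 is ≥ 71 and < 74 → C-

C-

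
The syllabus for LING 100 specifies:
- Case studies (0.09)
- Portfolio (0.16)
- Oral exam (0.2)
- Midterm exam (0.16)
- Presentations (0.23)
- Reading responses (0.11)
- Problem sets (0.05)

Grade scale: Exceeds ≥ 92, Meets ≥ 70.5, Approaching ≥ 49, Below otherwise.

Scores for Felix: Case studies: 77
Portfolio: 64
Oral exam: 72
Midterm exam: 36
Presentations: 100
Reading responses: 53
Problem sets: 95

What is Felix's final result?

Meets

Weighted total:
  Case studies 77 × 0.09 = 6.93
  Portfolio 64 × 0.16 = 10.24
  Oral exam 72 × 0.2 = 14.4
  Midterm exam 36 × 0.16 = 5.76
  Presentations 100 × 0.23 = 23
  Reading responses 53 × 0.11 = 5.83
  Problem sets 95 × 0.05 = 4.75
Sum = 70.91
70.91 is ≥ 70.5 and < 92 → Meets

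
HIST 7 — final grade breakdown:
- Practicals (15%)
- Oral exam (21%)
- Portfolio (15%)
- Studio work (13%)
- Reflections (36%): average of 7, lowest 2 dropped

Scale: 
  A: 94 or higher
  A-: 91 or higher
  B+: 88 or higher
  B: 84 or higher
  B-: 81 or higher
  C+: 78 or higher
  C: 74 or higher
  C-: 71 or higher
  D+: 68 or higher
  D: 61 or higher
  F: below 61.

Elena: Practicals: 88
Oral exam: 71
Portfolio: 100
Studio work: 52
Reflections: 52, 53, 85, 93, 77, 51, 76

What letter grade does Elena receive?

Reflections: drop 51, 52 → average of remaining 5 = 384/5 = 76.8
Weighted total:
  Practicals 88 × 0.15 = 13.2
  Oral exam 71 × 0.21 = 14.91
  Portfolio 100 × 0.15 = 15
  Studio work 52 × 0.13 = 6.76
  Reflections 76.8 × 0.36 = 27.648
Sum = 77.518
77.518 is ≥ 74 and < 78 → C

C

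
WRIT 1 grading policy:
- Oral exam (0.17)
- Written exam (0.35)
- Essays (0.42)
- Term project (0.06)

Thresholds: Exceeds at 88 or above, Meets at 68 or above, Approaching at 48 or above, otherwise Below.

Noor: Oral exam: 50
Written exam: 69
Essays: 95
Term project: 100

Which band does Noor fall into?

Weighted total:
  Oral exam 50 × 0.17 = 8.5
  Written exam 69 × 0.35 = 24.15
  Essays 95 × 0.42 = 39.9
  Term project 100 × 0.06 = 6
Sum = 78.55
78.55 is ≥ 68 and < 88 → Meets

Meets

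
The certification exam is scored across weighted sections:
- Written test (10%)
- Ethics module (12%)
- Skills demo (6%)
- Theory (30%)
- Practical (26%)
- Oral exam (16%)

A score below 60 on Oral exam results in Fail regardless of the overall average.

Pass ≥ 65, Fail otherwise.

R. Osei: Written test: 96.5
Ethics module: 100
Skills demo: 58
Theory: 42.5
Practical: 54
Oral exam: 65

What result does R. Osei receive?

Oral exam score 65 ≥ 60: minimum met.
Weighted total:
  Written test 96.5 × 0.1 = 9.65
  Ethics module 100 × 0.12 = 12
  Skills demo 58 × 0.06 = 3.48
  Theory 42.5 × 0.3 = 12.75
  Practical 54 × 0.26 = 14.04
  Oral exam 65 × 0.16 = 10.4
Sum = 62.32
62.32 < 65 → Fail

Fail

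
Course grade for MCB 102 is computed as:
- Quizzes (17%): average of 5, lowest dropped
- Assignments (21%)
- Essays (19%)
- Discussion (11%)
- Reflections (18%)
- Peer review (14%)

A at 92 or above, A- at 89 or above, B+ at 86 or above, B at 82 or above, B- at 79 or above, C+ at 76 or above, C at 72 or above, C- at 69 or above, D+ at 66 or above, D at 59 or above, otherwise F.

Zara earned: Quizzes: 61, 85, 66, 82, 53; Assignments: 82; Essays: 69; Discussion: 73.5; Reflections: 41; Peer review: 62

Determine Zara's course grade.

D+

Quizzes: drop 53 → average of remaining 4 = 294/4 = 73.5
Weighted total:
  Quizzes 73.5 × 0.17 = 12.495
  Assignments 82 × 0.21 = 17.22
  Essays 69 × 0.19 = 13.11
  Discussion 73.5 × 0.11 = 8.085
  Reflections 41 × 0.18 = 7.38
  Peer review 62 × 0.14 = 8.68
Sum = 66.97
66.97 is ≥ 66 and < 69 → D+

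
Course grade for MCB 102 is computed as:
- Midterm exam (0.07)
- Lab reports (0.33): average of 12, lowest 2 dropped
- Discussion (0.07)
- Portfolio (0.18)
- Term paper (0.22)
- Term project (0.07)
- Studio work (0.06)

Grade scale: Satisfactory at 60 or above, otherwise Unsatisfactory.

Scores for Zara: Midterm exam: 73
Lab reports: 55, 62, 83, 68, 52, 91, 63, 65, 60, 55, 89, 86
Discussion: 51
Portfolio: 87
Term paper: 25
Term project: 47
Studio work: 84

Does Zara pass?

Satisfactory

Lab reports: drop 52, 55 → average of remaining 10 = 722/10 = 72.2
Weighted total:
  Midterm exam 73 × 0.07 = 5.11
  Lab reports 72.2 × 0.33 = 23.826
  Discussion 51 × 0.07 = 3.57
  Portfolio 87 × 0.18 = 15.66
  Term paper 25 × 0.22 = 5.5
  Term project 47 × 0.07 = 3.29
  Studio work 84 × 0.06 = 5.04
Sum = 61.996
61.996 ≥ 60 → Satisfactory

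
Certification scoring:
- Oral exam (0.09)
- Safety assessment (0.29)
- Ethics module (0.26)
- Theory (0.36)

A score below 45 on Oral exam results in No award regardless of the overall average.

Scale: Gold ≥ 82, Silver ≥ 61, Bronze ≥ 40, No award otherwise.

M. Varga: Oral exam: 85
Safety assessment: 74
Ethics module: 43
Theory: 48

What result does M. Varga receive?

Bronze

Oral exam score 85 ≥ 45: minimum met.
Weighted total:
  Oral exam 85 × 0.09 = 7.65
  Safety assessment 74 × 0.29 = 21.46
  Ethics module 43 × 0.26 = 11.18
  Theory 48 × 0.36 = 17.28
Sum = 57.57
57.57 is ≥ 40 and < 61 → Bronze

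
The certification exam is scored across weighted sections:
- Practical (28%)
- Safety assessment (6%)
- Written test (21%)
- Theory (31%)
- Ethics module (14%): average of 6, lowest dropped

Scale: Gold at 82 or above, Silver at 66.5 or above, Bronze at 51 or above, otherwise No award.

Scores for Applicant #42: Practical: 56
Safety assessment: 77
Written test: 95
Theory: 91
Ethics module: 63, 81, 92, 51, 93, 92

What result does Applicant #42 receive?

Silver

Ethics module: drop 51 → average of remaining 5 = 421/5 = 84.2
Weighted total:
  Practical 56 × 0.28 = 15.68
  Safety assessment 77 × 0.06 = 4.62
  Written test 95 × 0.21 = 19.95
  Theory 91 × 0.31 = 28.21
  Ethics module 84.2 × 0.14 = 11.788
Sum = 80.248
80.248 is ≥ 66.5 and < 82 → Silver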